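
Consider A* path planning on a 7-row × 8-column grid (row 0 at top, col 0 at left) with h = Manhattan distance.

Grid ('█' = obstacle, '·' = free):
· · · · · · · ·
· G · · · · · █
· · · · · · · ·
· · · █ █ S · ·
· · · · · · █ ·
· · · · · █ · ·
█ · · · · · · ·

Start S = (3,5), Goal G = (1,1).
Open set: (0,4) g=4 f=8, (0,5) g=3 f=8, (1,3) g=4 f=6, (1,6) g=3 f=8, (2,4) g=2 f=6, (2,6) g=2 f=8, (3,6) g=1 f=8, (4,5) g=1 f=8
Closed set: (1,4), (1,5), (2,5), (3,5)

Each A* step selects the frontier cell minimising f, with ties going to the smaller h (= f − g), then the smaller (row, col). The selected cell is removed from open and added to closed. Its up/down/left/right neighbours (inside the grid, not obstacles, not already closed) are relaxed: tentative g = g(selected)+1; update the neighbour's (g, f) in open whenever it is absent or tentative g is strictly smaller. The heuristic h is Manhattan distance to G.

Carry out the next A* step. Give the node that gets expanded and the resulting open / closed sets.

expanded=(1,3); open=[(0,3) g=5 f=8, (0,4) g=4 f=8, (0,5) g=3 f=8, (1,2) g=5 f=6, (1,6) g=3 f=8, (2,3) g=5 f=8, (2,4) g=2 f=6, (2,6) g=2 f=8, (3,6) g=1 f=8, (4,5) g=1 f=8]; closed=[(1,3), (1,4), (1,5), (2,5), (3,5)]

step 1: expand (1,3) (f=6, h=2) → closed; open now [(0,3) g=5 f=8, (0,4) g=4 f=8, (0,5) g=3 f=8, (1,2) g=5 f=6, (1,6) g=3 f=8, (2,3) g=5 f=8, (2,4) g=2 f=6, (2,6) g=2 f=8, (3,6) g=1 f=8, (4,5) g=1 f=8]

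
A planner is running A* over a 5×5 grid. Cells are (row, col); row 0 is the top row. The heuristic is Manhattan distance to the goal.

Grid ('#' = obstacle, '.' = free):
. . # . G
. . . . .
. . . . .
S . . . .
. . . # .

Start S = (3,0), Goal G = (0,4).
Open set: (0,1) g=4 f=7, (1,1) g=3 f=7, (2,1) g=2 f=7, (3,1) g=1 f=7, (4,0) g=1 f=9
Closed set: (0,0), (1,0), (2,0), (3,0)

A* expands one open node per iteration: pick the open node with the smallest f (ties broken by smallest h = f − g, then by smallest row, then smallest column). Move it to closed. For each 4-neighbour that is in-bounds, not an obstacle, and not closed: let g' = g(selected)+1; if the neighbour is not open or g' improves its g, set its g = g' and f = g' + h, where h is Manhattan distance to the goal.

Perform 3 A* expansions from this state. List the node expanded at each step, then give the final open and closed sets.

order=[(0,1) → (1,1) → (1,2)]; open=[(1,3) g=5 f=7, (2,1) g=2 f=7, (2,2) g=5 f=9, (3,1) g=1 f=7, (4,0) g=1 f=9]; closed=[(0,0), (0,1), (1,0), (1,1), (1,2), (2,0), (3,0)]

step 1: expand (0,1) (f=7, h=3) → closed; open now [(1,1) g=3 f=7, (2,1) g=2 f=7, (3,1) g=1 f=7, (4,0) g=1 f=9]
step 2: expand (1,1) (f=7, h=4) → closed; open now [(1,2) g=4 f=7, (2,1) g=2 f=7, (3,1) g=1 f=7, (4,0) g=1 f=9]
step 3: expand (1,2) (f=7, h=3) → closed; open now [(1,3) g=5 f=7, (2,1) g=2 f=7, (2,2) g=5 f=9, (3,1) g=1 f=7, (4,0) g=1 f=9]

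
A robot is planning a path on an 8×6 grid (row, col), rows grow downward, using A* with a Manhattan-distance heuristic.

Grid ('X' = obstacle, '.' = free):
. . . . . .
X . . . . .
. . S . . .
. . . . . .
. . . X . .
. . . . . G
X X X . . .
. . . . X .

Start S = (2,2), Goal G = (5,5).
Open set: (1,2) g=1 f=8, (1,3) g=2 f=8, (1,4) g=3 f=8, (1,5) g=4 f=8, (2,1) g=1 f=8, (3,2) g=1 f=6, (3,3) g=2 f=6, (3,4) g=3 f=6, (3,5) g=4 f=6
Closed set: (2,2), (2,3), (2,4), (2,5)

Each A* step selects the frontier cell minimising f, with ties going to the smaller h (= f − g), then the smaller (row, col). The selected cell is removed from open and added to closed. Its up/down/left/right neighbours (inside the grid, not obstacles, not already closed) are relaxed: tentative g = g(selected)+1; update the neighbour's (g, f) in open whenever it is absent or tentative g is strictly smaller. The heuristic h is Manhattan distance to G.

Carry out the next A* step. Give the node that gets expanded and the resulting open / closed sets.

step 1: expand (3,5) (f=6, h=2) → closed; open now [(1,2) g=1 f=8, (1,3) g=2 f=8, (1,4) g=3 f=8, (1,5) g=4 f=8, (2,1) g=1 f=8, (3,2) g=1 f=6, (3,3) g=2 f=6, (3,4) g=3 f=6, (4,5) g=5 f=6]

expanded=(3,5); open=[(1,2) g=1 f=8, (1,3) g=2 f=8, (1,4) g=3 f=8, (1,5) g=4 f=8, (2,1) g=1 f=8, (3,2) g=1 f=6, (3,3) g=2 f=6, (3,4) g=3 f=6, (4,5) g=5 f=6]; closed=[(2,2), (2,3), (2,4), (2,5), (3,5)]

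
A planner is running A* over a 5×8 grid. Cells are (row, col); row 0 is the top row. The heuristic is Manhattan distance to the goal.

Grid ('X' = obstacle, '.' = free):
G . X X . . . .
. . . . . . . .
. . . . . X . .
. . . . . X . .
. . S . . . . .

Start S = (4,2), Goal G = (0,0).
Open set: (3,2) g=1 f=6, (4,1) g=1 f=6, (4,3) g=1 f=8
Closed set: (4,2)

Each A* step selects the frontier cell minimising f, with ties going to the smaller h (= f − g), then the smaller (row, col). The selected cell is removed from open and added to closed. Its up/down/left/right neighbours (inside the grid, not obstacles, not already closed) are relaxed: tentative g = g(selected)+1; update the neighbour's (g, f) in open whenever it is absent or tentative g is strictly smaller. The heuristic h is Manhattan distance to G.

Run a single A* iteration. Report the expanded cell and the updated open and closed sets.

step 1: expand (3,2) (f=6, h=5) → closed; open now [(2,2) g=2 f=6, (3,1) g=2 f=6, (3,3) g=2 f=8, (4,1) g=1 f=6, (4,3) g=1 f=8]

expanded=(3,2); open=[(2,2) g=2 f=6, (3,1) g=2 f=6, (3,3) g=2 f=8, (4,1) g=1 f=6, (4,3) g=1 f=8]; closed=[(3,2), (4,2)]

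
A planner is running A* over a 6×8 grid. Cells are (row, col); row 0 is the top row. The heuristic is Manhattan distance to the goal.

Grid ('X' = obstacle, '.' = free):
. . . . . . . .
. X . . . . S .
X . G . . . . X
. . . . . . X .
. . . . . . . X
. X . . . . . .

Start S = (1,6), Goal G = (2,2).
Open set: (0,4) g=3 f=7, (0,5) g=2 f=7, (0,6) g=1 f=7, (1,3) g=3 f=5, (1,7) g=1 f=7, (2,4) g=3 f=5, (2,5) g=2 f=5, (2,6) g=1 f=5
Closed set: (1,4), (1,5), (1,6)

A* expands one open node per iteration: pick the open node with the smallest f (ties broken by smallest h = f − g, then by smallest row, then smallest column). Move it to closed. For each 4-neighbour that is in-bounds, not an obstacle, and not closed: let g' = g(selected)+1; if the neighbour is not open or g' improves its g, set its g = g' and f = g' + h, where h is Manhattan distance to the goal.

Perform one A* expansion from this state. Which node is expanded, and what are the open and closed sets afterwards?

step 1: expand (1,3) (f=5, h=2) → closed; open now [(0,3) g=4 f=7, (0,4) g=3 f=7, (0,5) g=2 f=7, (0,6) g=1 f=7, (1,2) g=4 f=5, (1,7) g=1 f=7, (2,3) g=4 f=5, (2,4) g=3 f=5, (2,5) g=2 f=5, (2,6) g=1 f=5]

expanded=(1,3); open=[(0,3) g=4 f=7, (0,4) g=3 f=7, (0,5) g=2 f=7, (0,6) g=1 f=7, (1,2) g=4 f=5, (1,7) g=1 f=7, (2,3) g=4 f=5, (2,4) g=3 f=5, (2,5) g=2 f=5, (2,6) g=1 f=5]; closed=[(1,3), (1,4), (1,5), (1,6)]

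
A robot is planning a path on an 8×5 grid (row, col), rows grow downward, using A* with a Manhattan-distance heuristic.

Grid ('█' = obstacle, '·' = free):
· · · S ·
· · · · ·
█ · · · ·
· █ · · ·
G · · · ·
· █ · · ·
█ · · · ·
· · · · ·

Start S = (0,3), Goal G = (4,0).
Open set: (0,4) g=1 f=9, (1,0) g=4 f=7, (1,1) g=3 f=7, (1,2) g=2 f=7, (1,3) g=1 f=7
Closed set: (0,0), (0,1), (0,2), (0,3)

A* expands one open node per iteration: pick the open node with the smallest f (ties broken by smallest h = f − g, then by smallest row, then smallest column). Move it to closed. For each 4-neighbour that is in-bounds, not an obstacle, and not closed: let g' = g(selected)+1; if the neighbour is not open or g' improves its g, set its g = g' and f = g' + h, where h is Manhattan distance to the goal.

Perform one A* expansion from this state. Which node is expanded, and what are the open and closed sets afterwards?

expanded=(1,0); open=[(0,4) g=1 f=9, (1,1) g=3 f=7, (1,2) g=2 f=7, (1,3) g=1 f=7]; closed=[(0,0), (0,1), (0,2), (0,3), (1,0)]

step 1: expand (1,0) (f=7, h=3) → closed; open now [(0,4) g=1 f=9, (1,1) g=3 f=7, (1,2) g=2 f=7, (1,3) g=1 f=7]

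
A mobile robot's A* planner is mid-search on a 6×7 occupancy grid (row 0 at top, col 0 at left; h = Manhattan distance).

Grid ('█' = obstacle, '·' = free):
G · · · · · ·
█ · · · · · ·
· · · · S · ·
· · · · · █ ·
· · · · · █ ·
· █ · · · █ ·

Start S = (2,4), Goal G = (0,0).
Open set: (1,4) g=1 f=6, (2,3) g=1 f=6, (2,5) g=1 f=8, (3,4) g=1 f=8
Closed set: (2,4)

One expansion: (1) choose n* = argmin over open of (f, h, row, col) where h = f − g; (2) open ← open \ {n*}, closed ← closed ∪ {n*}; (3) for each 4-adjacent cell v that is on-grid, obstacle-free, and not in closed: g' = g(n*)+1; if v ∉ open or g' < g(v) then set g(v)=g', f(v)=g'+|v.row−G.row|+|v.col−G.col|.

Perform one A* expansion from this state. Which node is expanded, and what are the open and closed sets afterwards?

step 1: expand (1,4) (f=6, h=5) → closed; open now [(0,4) g=2 f=6, (1,3) g=2 f=6, (1,5) g=2 f=8, (2,3) g=1 f=6, (2,5) g=1 f=8, (3,4) g=1 f=8]

expanded=(1,4); open=[(0,4) g=2 f=6, (1,3) g=2 f=6, (1,5) g=2 f=8, (2,3) g=1 f=6, (2,5) g=1 f=8, (3,4) g=1 f=8]; closed=[(1,4), (2,4)]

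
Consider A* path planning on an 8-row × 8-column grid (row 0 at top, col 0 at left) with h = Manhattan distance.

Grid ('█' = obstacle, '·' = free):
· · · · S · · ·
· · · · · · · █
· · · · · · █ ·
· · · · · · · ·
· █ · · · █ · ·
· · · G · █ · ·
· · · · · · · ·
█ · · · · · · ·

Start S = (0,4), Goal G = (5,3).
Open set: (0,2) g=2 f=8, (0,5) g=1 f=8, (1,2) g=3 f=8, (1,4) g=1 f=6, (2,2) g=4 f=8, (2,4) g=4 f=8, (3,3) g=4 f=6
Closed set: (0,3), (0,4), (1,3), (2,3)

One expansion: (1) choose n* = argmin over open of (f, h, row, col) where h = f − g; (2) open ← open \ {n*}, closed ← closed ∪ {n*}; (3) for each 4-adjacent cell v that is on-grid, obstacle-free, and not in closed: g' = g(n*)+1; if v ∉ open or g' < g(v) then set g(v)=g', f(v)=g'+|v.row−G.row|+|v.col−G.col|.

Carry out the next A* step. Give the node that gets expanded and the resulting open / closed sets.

expanded=(3,3); open=[(0,2) g=2 f=8, (0,5) g=1 f=8, (1,2) g=3 f=8, (1,4) g=1 f=6, (2,2) g=4 f=8, (2,4) g=4 f=8, (3,2) g=5 f=8, (3,4) g=5 f=8, (4,3) g=5 f=6]; closed=[(0,3), (0,4), (1,3), (2,3), (3,3)]

step 1: expand (3,3) (f=6, h=2) → closed; open now [(0,2) g=2 f=8, (0,5) g=1 f=8, (1,2) g=3 f=8, (1,4) g=1 f=6, (2,2) g=4 f=8, (2,4) g=4 f=8, (3,2) g=5 f=8, (3,4) g=5 f=8, (4,3) g=5 f=6]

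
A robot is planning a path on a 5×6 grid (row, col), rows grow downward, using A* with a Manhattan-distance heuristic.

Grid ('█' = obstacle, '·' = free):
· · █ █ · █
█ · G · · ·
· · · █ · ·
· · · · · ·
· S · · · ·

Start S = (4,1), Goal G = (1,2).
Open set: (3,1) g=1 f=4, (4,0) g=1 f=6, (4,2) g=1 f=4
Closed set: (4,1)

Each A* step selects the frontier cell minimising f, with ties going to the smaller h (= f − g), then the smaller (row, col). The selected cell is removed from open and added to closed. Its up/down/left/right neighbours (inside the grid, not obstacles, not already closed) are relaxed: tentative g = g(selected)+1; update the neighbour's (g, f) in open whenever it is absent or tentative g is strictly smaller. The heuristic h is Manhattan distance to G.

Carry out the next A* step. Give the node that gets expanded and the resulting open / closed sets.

expanded=(3,1); open=[(2,1) g=2 f=4, (3,0) g=2 f=6, (3,2) g=2 f=4, (4,0) g=1 f=6, (4,2) g=1 f=4]; closed=[(3,1), (4,1)]

step 1: expand (3,1) (f=4, h=3) → closed; open now [(2,1) g=2 f=4, (3,0) g=2 f=6, (3,2) g=2 f=4, (4,0) g=1 f=6, (4,2) g=1 f=4]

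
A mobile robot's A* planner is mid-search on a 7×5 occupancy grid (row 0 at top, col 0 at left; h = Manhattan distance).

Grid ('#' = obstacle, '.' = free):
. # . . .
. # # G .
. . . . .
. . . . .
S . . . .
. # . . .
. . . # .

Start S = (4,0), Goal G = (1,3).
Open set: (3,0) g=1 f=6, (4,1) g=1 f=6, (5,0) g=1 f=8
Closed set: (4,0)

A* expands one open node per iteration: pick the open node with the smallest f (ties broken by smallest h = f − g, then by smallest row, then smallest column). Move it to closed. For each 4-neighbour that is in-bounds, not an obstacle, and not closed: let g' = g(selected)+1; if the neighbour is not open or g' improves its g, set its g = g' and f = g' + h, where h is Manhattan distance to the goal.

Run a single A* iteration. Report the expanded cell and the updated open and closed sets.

expanded=(3,0); open=[(2,0) g=2 f=6, (3,1) g=2 f=6, (4,1) g=1 f=6, (5,0) g=1 f=8]; closed=[(3,0), (4,0)]

step 1: expand (3,0) (f=6, h=5) → closed; open now [(2,0) g=2 f=6, (3,1) g=2 f=6, (4,1) g=1 f=6, (5,0) g=1 f=8]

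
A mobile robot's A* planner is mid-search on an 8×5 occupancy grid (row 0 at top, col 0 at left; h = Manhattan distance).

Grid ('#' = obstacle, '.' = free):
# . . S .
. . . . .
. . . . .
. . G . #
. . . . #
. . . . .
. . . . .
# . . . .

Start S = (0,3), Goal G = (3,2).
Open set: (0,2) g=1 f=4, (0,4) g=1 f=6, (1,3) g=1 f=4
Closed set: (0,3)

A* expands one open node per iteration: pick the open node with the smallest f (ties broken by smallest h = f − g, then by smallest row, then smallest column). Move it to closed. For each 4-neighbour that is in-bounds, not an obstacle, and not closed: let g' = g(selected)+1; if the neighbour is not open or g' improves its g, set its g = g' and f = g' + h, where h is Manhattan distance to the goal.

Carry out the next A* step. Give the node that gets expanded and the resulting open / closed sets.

step 1: expand (0,2) (f=4, h=3) → closed; open now [(0,1) g=2 f=6, (0,4) g=1 f=6, (1,2) g=2 f=4, (1,3) g=1 f=4]

expanded=(0,2); open=[(0,1) g=2 f=6, (0,4) g=1 f=6, (1,2) g=2 f=4, (1,3) g=1 f=4]; closed=[(0,2), (0,3)]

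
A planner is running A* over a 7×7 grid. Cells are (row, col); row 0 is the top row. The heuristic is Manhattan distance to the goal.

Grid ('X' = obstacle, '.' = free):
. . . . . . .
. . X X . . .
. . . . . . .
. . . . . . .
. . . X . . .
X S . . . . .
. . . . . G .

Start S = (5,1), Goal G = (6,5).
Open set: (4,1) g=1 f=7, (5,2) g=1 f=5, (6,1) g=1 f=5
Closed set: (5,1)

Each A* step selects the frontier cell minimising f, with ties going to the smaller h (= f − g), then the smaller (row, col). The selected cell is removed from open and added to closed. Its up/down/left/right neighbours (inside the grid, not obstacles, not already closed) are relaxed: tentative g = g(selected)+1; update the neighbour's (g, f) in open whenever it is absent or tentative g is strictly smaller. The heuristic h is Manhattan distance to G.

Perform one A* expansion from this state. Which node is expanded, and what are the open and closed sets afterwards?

expanded=(5,2); open=[(4,1) g=1 f=7, (4,2) g=2 f=7, (5,3) g=2 f=5, (6,1) g=1 f=5, (6,2) g=2 f=5]; closed=[(5,1), (5,2)]

step 1: expand (5,2) (f=5, h=4) → closed; open now [(4,1) g=1 f=7, (4,2) g=2 f=7, (5,3) g=2 f=5, (6,1) g=1 f=5, (6,2) g=2 f=5]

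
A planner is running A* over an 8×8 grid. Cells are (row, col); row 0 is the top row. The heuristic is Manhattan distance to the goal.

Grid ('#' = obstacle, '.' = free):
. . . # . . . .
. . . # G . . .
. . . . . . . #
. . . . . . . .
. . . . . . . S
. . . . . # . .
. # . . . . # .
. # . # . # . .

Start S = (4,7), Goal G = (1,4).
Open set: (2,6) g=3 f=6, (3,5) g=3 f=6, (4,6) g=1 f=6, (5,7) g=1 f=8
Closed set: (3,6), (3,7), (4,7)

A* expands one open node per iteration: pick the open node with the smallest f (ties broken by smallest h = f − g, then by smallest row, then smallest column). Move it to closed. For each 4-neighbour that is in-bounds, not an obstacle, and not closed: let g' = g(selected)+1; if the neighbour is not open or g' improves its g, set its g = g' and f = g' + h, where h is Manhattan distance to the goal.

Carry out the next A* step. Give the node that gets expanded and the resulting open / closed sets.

step 1: expand (2,6) (f=6, h=3) → closed; open now [(1,6) g=4 f=6, (2,5) g=4 f=6, (3,5) g=3 f=6, (4,6) g=1 f=6, (5,7) g=1 f=8]

expanded=(2,6); open=[(1,6) g=4 f=6, (2,5) g=4 f=6, (3,5) g=3 f=6, (4,6) g=1 f=6, (5,7) g=1 f=8]; closed=[(2,6), (3,6), (3,7), (4,7)]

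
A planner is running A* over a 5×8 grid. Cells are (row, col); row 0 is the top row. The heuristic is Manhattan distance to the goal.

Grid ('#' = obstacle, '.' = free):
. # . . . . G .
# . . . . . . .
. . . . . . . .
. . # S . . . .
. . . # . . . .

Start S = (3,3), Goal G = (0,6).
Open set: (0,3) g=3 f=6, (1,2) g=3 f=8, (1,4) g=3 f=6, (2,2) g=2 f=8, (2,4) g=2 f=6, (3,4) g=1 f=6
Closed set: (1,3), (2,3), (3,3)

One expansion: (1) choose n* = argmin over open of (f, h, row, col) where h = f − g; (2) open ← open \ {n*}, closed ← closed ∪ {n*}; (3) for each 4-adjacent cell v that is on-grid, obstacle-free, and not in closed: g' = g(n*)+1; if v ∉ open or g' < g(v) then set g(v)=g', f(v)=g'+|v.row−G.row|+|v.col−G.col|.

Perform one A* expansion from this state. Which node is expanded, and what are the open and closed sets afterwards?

expanded=(0,3); open=[(0,2) g=4 f=8, (0,4) g=4 f=6, (1,2) g=3 f=8, (1,4) g=3 f=6, (2,2) g=2 f=8, (2,4) g=2 f=6, (3,4) g=1 f=6]; closed=[(0,3), (1,3), (2,3), (3,3)]

step 1: expand (0,3) (f=6, h=3) → closed; open now [(0,2) g=4 f=8, (0,4) g=4 f=6, (1,2) g=3 f=8, (1,4) g=3 f=6, (2,2) g=2 f=8, (2,4) g=2 f=6, (3,4) g=1 f=6]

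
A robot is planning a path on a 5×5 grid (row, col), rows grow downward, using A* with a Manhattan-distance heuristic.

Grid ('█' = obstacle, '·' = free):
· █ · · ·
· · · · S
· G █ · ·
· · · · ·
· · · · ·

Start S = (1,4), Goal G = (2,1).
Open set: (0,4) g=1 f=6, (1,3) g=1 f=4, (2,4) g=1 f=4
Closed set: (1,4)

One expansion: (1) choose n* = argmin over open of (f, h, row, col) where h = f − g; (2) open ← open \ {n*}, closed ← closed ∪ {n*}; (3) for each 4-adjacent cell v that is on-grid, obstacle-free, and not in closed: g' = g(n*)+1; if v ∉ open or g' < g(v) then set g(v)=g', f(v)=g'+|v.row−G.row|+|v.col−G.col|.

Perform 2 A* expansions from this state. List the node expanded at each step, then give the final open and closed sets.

order=[(1,3) → (1,2)]; open=[(0,2) g=3 f=6, (0,3) g=2 f=6, (0,4) g=1 f=6, (1,1) g=3 f=4, (2,3) g=2 f=4, (2,4) g=1 f=4]; closed=[(1,2), (1,3), (1,4)]

step 1: expand (1,3) (f=4, h=3) → closed; open now [(0,3) g=2 f=6, (0,4) g=1 f=6, (1,2) g=2 f=4, (2,3) g=2 f=4, (2,4) g=1 f=4]
step 2: expand (1,2) (f=4, h=2) → closed; open now [(0,2) g=3 f=6, (0,3) g=2 f=6, (0,4) g=1 f=6, (1,1) g=3 f=4, (2,3) g=2 f=4, (2,4) g=1 f=4]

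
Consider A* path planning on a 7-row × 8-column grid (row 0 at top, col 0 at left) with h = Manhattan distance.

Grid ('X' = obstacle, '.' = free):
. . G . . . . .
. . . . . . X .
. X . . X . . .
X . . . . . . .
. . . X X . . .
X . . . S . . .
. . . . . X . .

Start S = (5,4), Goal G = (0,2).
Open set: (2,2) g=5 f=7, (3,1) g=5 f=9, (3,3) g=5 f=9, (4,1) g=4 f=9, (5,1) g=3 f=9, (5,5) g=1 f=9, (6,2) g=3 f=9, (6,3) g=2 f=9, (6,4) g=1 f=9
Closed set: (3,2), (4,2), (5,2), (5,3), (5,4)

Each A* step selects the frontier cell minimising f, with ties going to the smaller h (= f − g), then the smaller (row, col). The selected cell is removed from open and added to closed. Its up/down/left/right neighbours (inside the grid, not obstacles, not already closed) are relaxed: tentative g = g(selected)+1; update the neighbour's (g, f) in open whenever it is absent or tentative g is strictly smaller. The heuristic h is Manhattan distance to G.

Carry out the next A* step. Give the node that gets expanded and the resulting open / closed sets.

expanded=(2,2); open=[(1,2) g=6 f=7, (2,3) g=6 f=9, (3,1) g=5 f=9, (3,3) g=5 f=9, (4,1) g=4 f=9, (5,1) g=3 f=9, (5,5) g=1 f=9, (6,2) g=3 f=9, (6,3) g=2 f=9, (6,4) g=1 f=9]; closed=[(2,2), (3,2), (4,2), (5,2), (5,3), (5,4)]

step 1: expand (2,2) (f=7, h=2) → closed; open now [(1,2) g=6 f=7, (2,3) g=6 f=9, (3,1) g=5 f=9, (3,3) g=5 f=9, (4,1) g=4 f=9, (5,1) g=3 f=9, (5,5) g=1 f=9, (6,2) g=3 f=9, (6,3) g=2 f=9, (6,4) g=1 f=9]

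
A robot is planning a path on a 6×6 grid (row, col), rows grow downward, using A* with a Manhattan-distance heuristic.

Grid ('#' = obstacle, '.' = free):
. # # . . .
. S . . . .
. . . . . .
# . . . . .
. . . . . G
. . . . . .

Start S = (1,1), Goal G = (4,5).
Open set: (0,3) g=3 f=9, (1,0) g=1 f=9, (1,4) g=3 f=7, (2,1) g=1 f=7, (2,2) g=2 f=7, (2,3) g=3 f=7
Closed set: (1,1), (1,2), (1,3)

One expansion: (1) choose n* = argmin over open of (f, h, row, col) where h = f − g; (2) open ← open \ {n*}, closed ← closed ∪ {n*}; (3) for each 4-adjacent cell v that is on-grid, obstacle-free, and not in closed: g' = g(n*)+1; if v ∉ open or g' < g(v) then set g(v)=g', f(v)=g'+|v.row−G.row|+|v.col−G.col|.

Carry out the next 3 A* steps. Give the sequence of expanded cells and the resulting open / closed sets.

order=[(1,4) → (1,5) → (2,5)]; open=[(0,3) g=3 f=9, (0,4) g=4 f=9, (0,5) g=5 f=9, (1,0) g=1 f=9, (2,1) g=1 f=7, (2,2) g=2 f=7, (2,3) g=3 f=7, (2,4) g=4 f=7, (3,5) g=6 f=7]; closed=[(1,1), (1,2), (1,3), (1,4), (1,5), (2,5)]

step 1: expand (1,4) (f=7, h=4) → closed; open now [(0,3) g=3 f=9, (0,4) g=4 f=9, (1,0) g=1 f=9, (1,5) g=4 f=7, (2,1) g=1 f=7, (2,2) g=2 f=7, (2,3) g=3 f=7, (2,4) g=4 f=7]
step 2: expand (1,5) (f=7, h=3) → closed; open now [(0,3) g=3 f=9, (0,4) g=4 f=9, (0,5) g=5 f=9, (1,0) g=1 f=9, (2,1) g=1 f=7, (2,2) g=2 f=7, (2,3) g=3 f=7, (2,4) g=4 f=7, (2,5) g=5 f=7]
step 3: expand (2,5) (f=7, h=2) → closed; open now [(0,3) g=3 f=9, (0,4) g=4 f=9, (0,5) g=5 f=9, (1,0) g=1 f=9, (2,1) g=1 f=7, (2,2) g=2 f=7, (2,3) g=3 f=7, (2,4) g=4 f=7, (3,5) g=6 f=7]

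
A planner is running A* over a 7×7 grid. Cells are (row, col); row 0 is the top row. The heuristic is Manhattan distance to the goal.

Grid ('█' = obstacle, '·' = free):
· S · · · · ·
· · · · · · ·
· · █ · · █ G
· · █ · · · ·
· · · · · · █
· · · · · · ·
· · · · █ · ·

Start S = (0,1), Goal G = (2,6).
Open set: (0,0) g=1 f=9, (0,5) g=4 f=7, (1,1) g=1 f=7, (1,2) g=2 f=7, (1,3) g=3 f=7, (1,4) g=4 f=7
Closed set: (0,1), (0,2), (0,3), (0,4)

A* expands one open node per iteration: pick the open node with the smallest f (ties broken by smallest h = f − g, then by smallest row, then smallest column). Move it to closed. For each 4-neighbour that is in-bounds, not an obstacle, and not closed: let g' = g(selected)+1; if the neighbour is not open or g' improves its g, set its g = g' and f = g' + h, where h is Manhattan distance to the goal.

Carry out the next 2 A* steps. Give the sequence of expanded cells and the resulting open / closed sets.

order=[(0,5) → (0,6)]; open=[(0,0) g=1 f=9, (1,1) g=1 f=7, (1,2) g=2 f=7, (1,3) g=3 f=7, (1,4) g=4 f=7, (1,5) g=5 f=7, (1,6) g=6 f=7]; closed=[(0,1), (0,2), (0,3), (0,4), (0,5), (0,6)]

step 1: expand (0,5) (f=7, h=3) → closed; open now [(0,0) g=1 f=9, (0,6) g=5 f=7, (1,1) g=1 f=7, (1,2) g=2 f=7, (1,3) g=3 f=7, (1,4) g=4 f=7, (1,5) g=5 f=7]
step 2: expand (0,6) (f=7, h=2) → closed; open now [(0,0) g=1 f=9, (1,1) g=1 f=7, (1,2) g=2 f=7, (1,3) g=3 f=7, (1,4) g=4 f=7, (1,5) g=5 f=7, (1,6) g=6 f=7]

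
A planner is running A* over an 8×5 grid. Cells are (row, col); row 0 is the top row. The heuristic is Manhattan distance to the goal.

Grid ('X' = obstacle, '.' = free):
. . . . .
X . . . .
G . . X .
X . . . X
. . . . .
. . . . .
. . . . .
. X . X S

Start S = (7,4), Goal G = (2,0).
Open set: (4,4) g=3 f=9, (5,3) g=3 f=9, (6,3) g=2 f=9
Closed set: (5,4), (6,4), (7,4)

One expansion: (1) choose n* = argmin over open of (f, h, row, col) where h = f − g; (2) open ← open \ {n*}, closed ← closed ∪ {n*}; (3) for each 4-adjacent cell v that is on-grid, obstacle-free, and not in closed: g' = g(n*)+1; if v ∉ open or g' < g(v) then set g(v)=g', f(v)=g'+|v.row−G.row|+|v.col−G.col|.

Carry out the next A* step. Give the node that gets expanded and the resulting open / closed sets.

step 1: expand (4,4) (f=9, h=6) → closed; open now [(4,3) g=4 f=9, (5,3) g=3 f=9, (6,3) g=2 f=9]

expanded=(4,4); open=[(4,3) g=4 f=9, (5,3) g=3 f=9, (6,3) g=2 f=9]; closed=[(4,4), (5,4), (6,4), (7,4)]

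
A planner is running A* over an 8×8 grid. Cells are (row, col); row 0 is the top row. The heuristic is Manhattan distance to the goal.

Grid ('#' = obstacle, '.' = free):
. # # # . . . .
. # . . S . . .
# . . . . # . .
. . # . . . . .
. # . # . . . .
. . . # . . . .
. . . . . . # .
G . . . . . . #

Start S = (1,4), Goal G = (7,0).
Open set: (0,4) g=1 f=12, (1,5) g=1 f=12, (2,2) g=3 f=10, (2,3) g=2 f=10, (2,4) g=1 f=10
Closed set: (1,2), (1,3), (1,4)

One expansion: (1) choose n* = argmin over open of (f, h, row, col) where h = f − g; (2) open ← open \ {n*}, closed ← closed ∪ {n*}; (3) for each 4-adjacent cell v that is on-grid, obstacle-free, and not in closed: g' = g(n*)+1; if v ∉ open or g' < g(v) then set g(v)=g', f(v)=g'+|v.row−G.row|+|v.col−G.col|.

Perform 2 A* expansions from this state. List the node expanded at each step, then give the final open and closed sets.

step 1: expand (2,2) (f=10, h=7) → closed; open now [(0,4) g=1 f=12, (1,5) g=1 f=12, (2,1) g=4 f=10, (2,3) g=2 f=10, (2,4) g=1 f=10]
step 2: expand (2,1) (f=10, h=6) → closed; open now [(0,4) g=1 f=12, (1,5) g=1 f=12, (2,3) g=2 f=10, (2,4) g=1 f=10, (3,1) g=5 f=10]

order=[(2,2) → (2,1)]; open=[(0,4) g=1 f=12, (1,5) g=1 f=12, (2,3) g=2 f=10, (2,4) g=1 f=10, (3,1) g=5 f=10]; closed=[(1,2), (1,3), (1,4), (2,1), (2,2)]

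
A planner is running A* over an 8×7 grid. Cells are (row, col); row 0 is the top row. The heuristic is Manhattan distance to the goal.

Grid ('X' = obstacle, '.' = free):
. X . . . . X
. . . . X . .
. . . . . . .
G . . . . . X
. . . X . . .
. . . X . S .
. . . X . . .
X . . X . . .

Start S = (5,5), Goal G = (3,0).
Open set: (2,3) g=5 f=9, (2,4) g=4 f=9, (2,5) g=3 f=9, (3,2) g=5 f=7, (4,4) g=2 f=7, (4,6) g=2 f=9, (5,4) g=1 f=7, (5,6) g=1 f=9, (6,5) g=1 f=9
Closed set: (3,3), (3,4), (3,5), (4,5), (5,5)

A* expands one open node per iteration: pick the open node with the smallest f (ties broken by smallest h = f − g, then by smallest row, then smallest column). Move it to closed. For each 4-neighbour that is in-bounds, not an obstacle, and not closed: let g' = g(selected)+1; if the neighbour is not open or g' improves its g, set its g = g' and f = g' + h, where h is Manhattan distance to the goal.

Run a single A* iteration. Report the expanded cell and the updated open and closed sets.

step 1: expand (3,2) (f=7, h=2) → closed; open now [(2,2) g=6 f=9, (2,3) g=5 f=9, (2,4) g=4 f=9, (2,5) g=3 f=9, (3,1) g=6 f=7, (4,2) g=6 f=9, (4,4) g=2 f=7, (4,6) g=2 f=9, (5,4) g=1 f=7, (5,6) g=1 f=9, (6,5) g=1 f=9]

expanded=(3,2); open=[(2,2) g=6 f=9, (2,3) g=5 f=9, (2,4) g=4 f=9, (2,5) g=3 f=9, (3,1) g=6 f=7, (4,2) g=6 f=9, (4,4) g=2 f=7, (4,6) g=2 f=9, (5,4) g=1 f=7, (5,6) g=1 f=9, (6,5) g=1 f=9]; closed=[(3,2), (3,3), (3,4), (3,5), (4,5), (5,5)]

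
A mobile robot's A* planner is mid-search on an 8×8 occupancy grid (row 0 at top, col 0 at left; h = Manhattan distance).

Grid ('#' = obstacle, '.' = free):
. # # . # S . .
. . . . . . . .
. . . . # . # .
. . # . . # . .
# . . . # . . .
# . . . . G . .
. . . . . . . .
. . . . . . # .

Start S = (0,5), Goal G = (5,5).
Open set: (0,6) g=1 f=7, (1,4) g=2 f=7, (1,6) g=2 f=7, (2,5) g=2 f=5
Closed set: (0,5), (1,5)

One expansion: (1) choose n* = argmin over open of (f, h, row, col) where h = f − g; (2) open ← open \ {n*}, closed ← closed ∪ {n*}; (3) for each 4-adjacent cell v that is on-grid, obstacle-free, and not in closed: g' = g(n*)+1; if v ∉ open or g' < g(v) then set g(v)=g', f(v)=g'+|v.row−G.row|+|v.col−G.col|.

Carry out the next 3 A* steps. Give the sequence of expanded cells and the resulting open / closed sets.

step 1: expand (2,5) (f=5, h=3) → closed; open now [(0,6) g=1 f=7, (1,4) g=2 f=7, (1,6) g=2 f=7]
step 2: expand (1,4) (f=7, h=5) → closed; open now [(0,6) g=1 f=7, (1,3) g=3 f=9, (1,6) g=2 f=7]
step 3: expand (1,6) (f=7, h=5) → closed; open now [(0,6) g=1 f=7, (1,3) g=3 f=9, (1,7) g=3 f=9]

order=[(2,5) → (1,4) → (1,6)]; open=[(0,6) g=1 f=7, (1,3) g=3 f=9, (1,7) g=3 f=9]; closed=[(0,5), (1,4), (1,5), (1,6), (2,5)]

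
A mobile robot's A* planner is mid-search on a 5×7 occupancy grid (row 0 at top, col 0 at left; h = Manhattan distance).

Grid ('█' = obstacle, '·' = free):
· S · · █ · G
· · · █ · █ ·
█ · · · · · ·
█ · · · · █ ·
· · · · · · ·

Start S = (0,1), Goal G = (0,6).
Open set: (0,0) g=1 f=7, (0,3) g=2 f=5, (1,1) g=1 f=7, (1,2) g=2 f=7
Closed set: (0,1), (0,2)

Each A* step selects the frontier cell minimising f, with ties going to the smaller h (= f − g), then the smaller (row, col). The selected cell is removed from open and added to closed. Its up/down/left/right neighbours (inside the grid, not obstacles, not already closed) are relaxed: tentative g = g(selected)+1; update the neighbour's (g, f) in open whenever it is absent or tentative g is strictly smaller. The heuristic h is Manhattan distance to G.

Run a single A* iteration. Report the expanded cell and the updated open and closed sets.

expanded=(0,3); open=[(0,0) g=1 f=7, (1,1) g=1 f=7, (1,2) g=2 f=7]; closed=[(0,1), (0,2), (0,3)]

step 1: expand (0,3) (f=5, h=3) → closed; open now [(0,0) g=1 f=7, (1,1) g=1 f=7, (1,2) g=2 f=7]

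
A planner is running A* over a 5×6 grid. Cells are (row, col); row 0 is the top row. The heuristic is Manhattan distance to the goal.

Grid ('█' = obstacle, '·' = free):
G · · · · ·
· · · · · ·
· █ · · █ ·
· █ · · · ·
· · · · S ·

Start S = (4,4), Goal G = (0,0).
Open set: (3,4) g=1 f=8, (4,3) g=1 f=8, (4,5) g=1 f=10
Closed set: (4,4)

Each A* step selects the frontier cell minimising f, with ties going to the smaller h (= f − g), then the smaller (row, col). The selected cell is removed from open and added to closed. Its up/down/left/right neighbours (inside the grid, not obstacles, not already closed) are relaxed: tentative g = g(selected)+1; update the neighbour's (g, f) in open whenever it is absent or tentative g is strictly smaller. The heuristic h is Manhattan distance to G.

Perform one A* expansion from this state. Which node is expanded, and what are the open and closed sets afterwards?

expanded=(3,4); open=[(3,3) g=2 f=8, (3,5) g=2 f=10, (4,3) g=1 f=8, (4,5) g=1 f=10]; closed=[(3,4), (4,4)]

step 1: expand (3,4) (f=8, h=7) → closed; open now [(3,3) g=2 f=8, (3,5) g=2 f=10, (4,3) g=1 f=8, (4,5) g=1 f=10]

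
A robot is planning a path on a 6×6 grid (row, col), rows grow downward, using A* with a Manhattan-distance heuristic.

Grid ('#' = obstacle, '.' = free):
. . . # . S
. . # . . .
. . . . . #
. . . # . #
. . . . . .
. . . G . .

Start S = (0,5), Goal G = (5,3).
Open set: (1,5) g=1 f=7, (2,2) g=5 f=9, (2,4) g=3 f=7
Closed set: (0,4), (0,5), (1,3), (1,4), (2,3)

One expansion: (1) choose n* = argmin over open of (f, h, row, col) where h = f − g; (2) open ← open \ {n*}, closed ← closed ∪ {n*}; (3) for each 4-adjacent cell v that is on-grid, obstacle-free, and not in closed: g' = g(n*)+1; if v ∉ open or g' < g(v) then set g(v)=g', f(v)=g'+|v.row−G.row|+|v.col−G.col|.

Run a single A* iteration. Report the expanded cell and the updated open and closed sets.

expanded=(2,4); open=[(1,5) g=1 f=7, (2,2) g=5 f=9, (3,4) g=4 f=7]; closed=[(0,4), (0,5), (1,3), (1,4), (2,3), (2,4)]

step 1: expand (2,4) (f=7, h=4) → closed; open now [(1,5) g=1 f=7, (2,2) g=5 f=9, (3,4) g=4 f=7]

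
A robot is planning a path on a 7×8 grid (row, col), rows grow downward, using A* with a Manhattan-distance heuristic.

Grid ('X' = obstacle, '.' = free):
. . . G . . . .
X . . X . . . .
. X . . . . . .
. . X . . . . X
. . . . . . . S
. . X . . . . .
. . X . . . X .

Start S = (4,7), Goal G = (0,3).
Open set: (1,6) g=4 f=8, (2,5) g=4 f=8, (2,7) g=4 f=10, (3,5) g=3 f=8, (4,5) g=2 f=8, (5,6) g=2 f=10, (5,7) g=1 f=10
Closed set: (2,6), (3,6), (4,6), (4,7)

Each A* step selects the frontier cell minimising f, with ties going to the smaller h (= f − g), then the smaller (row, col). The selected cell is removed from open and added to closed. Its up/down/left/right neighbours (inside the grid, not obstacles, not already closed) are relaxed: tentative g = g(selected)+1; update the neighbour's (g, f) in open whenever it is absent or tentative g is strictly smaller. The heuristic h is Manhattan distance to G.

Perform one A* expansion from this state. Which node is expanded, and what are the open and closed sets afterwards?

expanded=(1,6); open=[(0,6) g=5 f=8, (1,5) g=5 f=8, (1,7) g=5 f=10, (2,5) g=4 f=8, (2,7) g=4 f=10, (3,5) g=3 f=8, (4,5) g=2 f=8, (5,6) g=2 f=10, (5,7) g=1 f=10]; closed=[(1,6), (2,6), (3,6), (4,6), (4,7)]

step 1: expand (1,6) (f=8, h=4) → closed; open now [(0,6) g=5 f=8, (1,5) g=5 f=8, (1,7) g=5 f=10, (2,5) g=4 f=8, (2,7) g=4 f=10, (3,5) g=3 f=8, (4,5) g=2 f=8, (5,6) g=2 f=10, (5,7) g=1 f=10]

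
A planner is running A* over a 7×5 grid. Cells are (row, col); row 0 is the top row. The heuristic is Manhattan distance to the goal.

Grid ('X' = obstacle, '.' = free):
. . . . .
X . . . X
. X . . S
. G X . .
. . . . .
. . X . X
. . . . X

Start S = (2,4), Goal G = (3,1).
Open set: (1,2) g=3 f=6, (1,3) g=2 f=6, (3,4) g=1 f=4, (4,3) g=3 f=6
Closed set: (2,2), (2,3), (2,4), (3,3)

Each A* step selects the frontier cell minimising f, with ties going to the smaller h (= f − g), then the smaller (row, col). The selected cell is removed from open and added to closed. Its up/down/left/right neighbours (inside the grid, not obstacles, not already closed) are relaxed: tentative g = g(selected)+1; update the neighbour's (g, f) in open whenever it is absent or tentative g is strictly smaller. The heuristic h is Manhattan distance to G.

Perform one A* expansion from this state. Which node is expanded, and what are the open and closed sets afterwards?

step 1: expand (3,4) (f=4, h=3) → closed; open now [(1,2) g=3 f=6, (1,3) g=2 f=6, (4,3) g=3 f=6, (4,4) g=2 f=6]

expanded=(3,4); open=[(1,2) g=3 f=6, (1,3) g=2 f=6, (4,3) g=3 f=6, (4,4) g=2 f=6]; closed=[(2,2), (2,3), (2,4), (3,3), (3,4)]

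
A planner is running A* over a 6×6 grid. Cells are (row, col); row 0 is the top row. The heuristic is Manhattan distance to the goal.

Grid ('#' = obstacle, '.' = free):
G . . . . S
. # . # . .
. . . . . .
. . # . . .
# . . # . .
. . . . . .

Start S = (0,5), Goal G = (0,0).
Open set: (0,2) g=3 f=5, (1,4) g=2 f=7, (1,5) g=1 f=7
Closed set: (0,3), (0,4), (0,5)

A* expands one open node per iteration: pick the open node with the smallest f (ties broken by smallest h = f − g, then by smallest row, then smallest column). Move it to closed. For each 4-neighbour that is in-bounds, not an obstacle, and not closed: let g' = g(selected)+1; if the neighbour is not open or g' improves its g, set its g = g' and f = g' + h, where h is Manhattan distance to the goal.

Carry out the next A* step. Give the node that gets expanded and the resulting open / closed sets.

expanded=(0,2); open=[(0,1) g=4 f=5, (1,2) g=4 f=7, (1,4) g=2 f=7, (1,5) g=1 f=7]; closed=[(0,2), (0,3), (0,4), (0,5)]

step 1: expand (0,2) (f=5, h=2) → closed; open now [(0,1) g=4 f=5, (1,2) g=4 f=7, (1,4) g=2 f=7, (1,5) g=1 f=7]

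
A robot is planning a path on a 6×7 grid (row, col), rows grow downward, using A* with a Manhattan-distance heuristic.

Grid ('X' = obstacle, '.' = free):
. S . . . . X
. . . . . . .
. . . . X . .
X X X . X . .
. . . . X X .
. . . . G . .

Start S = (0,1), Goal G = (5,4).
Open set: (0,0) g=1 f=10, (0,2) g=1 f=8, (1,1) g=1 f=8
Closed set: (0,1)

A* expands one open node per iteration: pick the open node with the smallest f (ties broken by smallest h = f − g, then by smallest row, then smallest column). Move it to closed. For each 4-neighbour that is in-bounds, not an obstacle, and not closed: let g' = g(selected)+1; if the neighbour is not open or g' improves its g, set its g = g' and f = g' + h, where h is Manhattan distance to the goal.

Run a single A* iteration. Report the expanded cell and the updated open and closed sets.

expanded=(0,2); open=[(0,0) g=1 f=10, (0,3) g=2 f=8, (1,1) g=1 f=8, (1,2) g=2 f=8]; closed=[(0,1), (0,2)]

step 1: expand (0,2) (f=8, h=7) → closed; open now [(0,0) g=1 f=10, (0,3) g=2 f=8, (1,1) g=1 f=8, (1,2) g=2 f=8]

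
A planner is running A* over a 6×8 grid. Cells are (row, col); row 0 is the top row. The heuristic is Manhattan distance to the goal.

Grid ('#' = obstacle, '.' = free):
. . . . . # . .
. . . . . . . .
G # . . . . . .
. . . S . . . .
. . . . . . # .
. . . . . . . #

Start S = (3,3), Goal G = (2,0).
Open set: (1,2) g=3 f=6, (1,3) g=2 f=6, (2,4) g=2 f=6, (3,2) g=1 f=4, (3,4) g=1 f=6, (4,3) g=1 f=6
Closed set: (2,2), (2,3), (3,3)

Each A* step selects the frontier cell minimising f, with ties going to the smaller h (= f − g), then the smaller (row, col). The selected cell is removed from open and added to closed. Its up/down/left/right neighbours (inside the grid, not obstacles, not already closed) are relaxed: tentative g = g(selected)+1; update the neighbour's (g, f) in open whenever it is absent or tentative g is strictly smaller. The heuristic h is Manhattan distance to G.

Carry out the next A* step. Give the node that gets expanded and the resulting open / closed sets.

expanded=(3,2); open=[(1,2) g=3 f=6, (1,3) g=2 f=6, (2,4) g=2 f=6, (3,1) g=2 f=4, (3,4) g=1 f=6, (4,2) g=2 f=6, (4,3) g=1 f=6]; closed=[(2,2), (2,3), (3,2), (3,3)]

step 1: expand (3,2) (f=4, h=3) → closed; open now [(1,2) g=3 f=6, (1,3) g=2 f=6, (2,4) g=2 f=6, (3,1) g=2 f=4, (3,4) g=1 f=6, (4,2) g=2 f=6, (4,3) g=1 f=6]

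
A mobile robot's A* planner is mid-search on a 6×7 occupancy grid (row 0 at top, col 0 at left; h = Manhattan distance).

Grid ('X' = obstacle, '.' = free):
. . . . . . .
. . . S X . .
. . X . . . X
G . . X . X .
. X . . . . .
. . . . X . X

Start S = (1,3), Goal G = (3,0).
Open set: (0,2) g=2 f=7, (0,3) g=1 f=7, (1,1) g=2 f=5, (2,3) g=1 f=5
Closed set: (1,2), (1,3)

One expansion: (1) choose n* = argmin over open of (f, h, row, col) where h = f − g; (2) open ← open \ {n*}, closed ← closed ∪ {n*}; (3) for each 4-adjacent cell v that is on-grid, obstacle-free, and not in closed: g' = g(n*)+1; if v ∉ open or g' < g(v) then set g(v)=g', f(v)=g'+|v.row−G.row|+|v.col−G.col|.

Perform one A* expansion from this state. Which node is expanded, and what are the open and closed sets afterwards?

step 1: expand (1,1) (f=5, h=3) → closed; open now [(0,1) g=3 f=7, (0,2) g=2 f=7, (0,3) g=1 f=7, (1,0) g=3 f=5, (2,1) g=3 f=5, (2,3) g=1 f=5]

expanded=(1,1); open=[(0,1) g=3 f=7, (0,2) g=2 f=7, (0,3) g=1 f=7, (1,0) g=3 f=5, (2,1) g=3 f=5, (2,3) g=1 f=5]; closed=[(1,1), (1,2), (1,3)]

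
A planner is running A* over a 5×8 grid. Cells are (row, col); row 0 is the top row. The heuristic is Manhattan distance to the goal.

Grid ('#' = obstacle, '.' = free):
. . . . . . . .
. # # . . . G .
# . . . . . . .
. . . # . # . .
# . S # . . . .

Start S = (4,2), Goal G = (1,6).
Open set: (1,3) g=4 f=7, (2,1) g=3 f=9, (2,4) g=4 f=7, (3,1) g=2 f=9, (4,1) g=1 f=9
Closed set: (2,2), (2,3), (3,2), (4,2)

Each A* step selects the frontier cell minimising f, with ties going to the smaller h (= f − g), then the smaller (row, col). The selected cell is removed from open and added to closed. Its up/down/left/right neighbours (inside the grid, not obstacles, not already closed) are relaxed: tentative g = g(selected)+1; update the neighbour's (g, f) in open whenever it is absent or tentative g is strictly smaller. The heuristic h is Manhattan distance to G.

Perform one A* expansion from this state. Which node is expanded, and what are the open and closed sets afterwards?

expanded=(1,3); open=[(0,3) g=5 f=9, (1,4) g=5 f=7, (2,1) g=3 f=9, (2,4) g=4 f=7, (3,1) g=2 f=9, (4,1) g=1 f=9]; closed=[(1,3), (2,2), (2,3), (3,2), (4,2)]

step 1: expand (1,3) (f=7, h=3) → closed; open now [(0,3) g=5 f=9, (1,4) g=5 f=7, (2,1) g=3 f=9, (2,4) g=4 f=7, (3,1) g=2 f=9, (4,1) g=1 f=9]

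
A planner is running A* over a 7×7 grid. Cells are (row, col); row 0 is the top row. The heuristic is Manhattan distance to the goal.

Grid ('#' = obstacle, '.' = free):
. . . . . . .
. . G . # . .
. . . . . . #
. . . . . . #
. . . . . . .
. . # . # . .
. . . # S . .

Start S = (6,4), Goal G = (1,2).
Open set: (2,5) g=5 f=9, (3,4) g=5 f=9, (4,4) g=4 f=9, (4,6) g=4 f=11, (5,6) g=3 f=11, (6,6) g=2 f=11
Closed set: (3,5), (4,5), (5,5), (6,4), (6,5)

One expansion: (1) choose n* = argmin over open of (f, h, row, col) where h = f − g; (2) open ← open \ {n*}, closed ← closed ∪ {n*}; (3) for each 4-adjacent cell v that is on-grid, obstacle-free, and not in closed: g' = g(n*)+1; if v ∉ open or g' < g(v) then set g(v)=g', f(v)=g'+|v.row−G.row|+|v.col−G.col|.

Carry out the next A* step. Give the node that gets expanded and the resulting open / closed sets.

expanded=(2,5); open=[(1,5) g=6 f=9, (2,4) g=6 f=9, (3,4) g=5 f=9, (4,4) g=4 f=9, (4,6) g=4 f=11, (5,6) g=3 f=11, (6,6) g=2 f=11]; closed=[(2,5), (3,5), (4,5), (5,5), (6,4), (6,5)]

step 1: expand (2,5) (f=9, h=4) → closed; open now [(1,5) g=6 f=9, (2,4) g=6 f=9, (3,4) g=5 f=9, (4,4) g=4 f=9, (4,6) g=4 f=11, (5,6) g=3 f=11, (6,6) g=2 f=11]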